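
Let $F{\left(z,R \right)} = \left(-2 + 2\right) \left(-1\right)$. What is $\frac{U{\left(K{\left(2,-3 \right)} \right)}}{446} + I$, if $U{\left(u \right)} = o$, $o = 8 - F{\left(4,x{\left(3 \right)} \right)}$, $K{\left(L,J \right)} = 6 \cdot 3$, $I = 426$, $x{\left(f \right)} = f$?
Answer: $\frac{95002}{223} \approx 426.02$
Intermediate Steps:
$F{\left(z,R \right)} = 0$ ($F{\left(z,R \right)} = 0 \left(-1\right) = 0$)
$K{\left(L,J \right)} = 18$
$o = 8$ ($o = 8 - 0 = 8 + 0 = 8$)
$U{\left(u \right)} = 8$
$\frac{U{\left(K{\left(2,-3 \right)} \right)}}{446} + I = \frac{1}{446} \cdot 8 + 426 = \frac{4}{223} + 426 = \frac{95002}{223}$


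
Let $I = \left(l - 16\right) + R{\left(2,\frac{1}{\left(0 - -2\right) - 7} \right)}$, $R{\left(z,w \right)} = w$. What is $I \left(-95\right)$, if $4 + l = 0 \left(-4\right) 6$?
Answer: $1919$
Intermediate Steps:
$l = -4$ ($l = -4 + 0 \left(-4\right) 6 = -4 + 0 \cdot 6 = -4 + 0 = -4$)
$I = - \frac{101}{5}$ ($I = \left(-4 - 16\right) + \frac{1}{\left(0 - -2\right) - 7} = -20 + \frac{1}{\left(0 + 2\right) - 7} = -20 + \frac{1}{2 - 7} = -20 + \frac{1}{-5} = -20 - \frac{1}{5} = - \frac{101}{5} \approx -20.2$)
$I \left(-95\right) = \left(- \frac{101}{5}\right) \left(-95\right) = 1919$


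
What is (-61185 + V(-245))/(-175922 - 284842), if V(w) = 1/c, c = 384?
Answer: 23495039/176933376 ≈ 0.13279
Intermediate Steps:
V(w) = 1/384
(-61185 + V(-245))/(-175922 - 284842) = (-61185 + 1/384)/(-175922 - 284842) = -23495039/384/(-460764) = -23495039/384*(-1/460764) = 23495039/176933376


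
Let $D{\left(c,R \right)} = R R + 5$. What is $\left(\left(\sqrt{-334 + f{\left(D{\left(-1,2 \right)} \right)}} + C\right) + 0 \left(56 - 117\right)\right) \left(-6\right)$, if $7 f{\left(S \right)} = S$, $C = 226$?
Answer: $-1356 - \frac{6 i \sqrt{16303}}{7} \approx -1356.0 - 109.44 i$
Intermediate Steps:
$D{\left(c,R \right)} = 5 + R^{2}$ ($D{\left(c,R \right)} = R^{2} + 5 = 5 + R^{2}$)
$f{\left(S \right)} = \frac{S}{7}$
$\left(\left(\sqrt{-334 + f{\left(D{\left(-1,2 \right)} \right)}} + C\right) + 0 \left(56 - 117\right)\right) \left(-6\right) = \left(\left(\sqrt{-334 + \frac{5 + 2^{2}}{7}} + 226\right) + 0 \left(56 - 117\right)\right) \left(-6\right) = \left(\left(\sqrt{-334 + \frac{5 + 4}{7}} + 226\right) + 0 \left(56 - 117\right)\right) \left(-6\right) = \left(\left(\sqrt{-334 + \frac{1}{7} \cdot 9} + 226\right) + 0 \left(-61\right)\right) \left(-6\right) = \left(\left(\sqrt{-334 + \frac{9}{7}} + 226\right) + 0\right) \left(-6\right) = \left(\left(\sqrt{- \frac{2329}{7}} + 226\right) + 0\right) \left(-6\right) = \left(\left(\frac{i \sqrt{16303}}{7} + 226\right) + 0\right) \left(-6\right) = \left(\left(226 + \frac{i \sqrt{16303}}{7}\right) + 0\right) \left(-6\right) = \left(226 + \frac{i \sqrt{16303}}{7}\right) \left(-6\right) = -1356 - \frac{6 i \sqrt{16303}}{7}$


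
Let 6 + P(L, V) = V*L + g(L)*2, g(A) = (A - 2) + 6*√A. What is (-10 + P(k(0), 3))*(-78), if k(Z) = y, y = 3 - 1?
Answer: 780 - 936*√2 ≈ -543.70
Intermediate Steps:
y = 2
k(Z) = 2
g(A) = -2 + A + 6*√A (g(A) = (-2 + A) + 6*√A = -2 + A + 6*√A)
P(L, V) = -10 + 2*L + 12*√L + L*V (P(L, V) = -6 + (V*L + (-2 + L + 6*√L)*2) = -6 + (L*V + (-4 + 2*L + 12*√L)) = -6 + (-4 + 2*L + 12*√L + L*V) = -10 + 2*L + 12*√L + L*V)
(-10 + P(k(0), 3))*(-78) = (-10 + (-10 + 2*2 + 12*√2 + 2*3))*(-78) = (-10 + (-10 + 4 + 12*√2 + 6))*(-78) = (-10 + 12*√2)*(-78) = 780 - 936*√2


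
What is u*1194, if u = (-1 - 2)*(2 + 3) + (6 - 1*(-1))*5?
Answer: 23880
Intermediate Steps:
u = 20 (u = -3*5 + (6 + 1)*5 = -15 + 7*5 = -15 + 35 = 20)
u*1194 = 20*1194 = 23880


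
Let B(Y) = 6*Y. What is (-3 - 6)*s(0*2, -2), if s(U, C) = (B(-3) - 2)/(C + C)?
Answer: -45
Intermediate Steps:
s(U, C) = -10/C (s(U, C) = (6*(-3) - 2)/(C + C) = (-18 - 2)/((2*C)) = -10/C)
(-3 - 6)*s(0*2, -2) = (-3 - 6)*(-10/(-2)) = -(-90)*(-1)/2 = -9*5 = -45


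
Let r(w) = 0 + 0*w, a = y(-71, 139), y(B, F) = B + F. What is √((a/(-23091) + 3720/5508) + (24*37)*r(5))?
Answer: √932560561302/1177641 ≈ 0.82002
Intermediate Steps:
a = 68 (a = -71 + 139 = 68)
r(w) = 0 (r(w) = 0 + 0 = 0)
√((a/(-23091) + 3720/5508) + (24*37)*r(5)) = √((68/(-23091) + 3720/5508) + (24*37)*0) = √((68*(-1/23091) + 3720*(1/5508)) + 888*0) = √((-68/23091 + 310/459) + 0) = √(2375666/3532923 + 0) = √(2375666/3532923) = √932560561302/1177641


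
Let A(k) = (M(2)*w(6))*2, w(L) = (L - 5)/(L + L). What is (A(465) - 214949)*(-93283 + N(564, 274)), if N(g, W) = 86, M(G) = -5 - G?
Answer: 120196264097/6 ≈ 2.0033e+10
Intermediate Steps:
w(L) = (-5 + L)/(2*L) (w(L) = (-5 + L)/((2*L)) = (-5 + L)*(1/(2*L)) = (-5 + L)/(2*L))
A(k) = -7/6 (A(k) = ((-5 - 1*2)*((½)*(-5 + 6)/6))*2 = ((-5 - 2)*((½)*(⅙)*1))*2 = -7*1/12*2 = -7/12*2 = -7/6)
(A(465) - 214949)*(-93283 + N(564, 274)) = (-7/6 - 214949)*(-93283 + 86) = -1289701/6*(-93197) = 120196264097/6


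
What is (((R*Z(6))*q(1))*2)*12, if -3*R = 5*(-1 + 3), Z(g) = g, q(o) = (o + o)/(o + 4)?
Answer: -192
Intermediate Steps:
q(o) = 2*o/(4 + o) (q(o) = (2*o)/(4 + o) = 2*o/(4 + o))
R = -10/3 (R = -5*(-1 + 3)/3 = -5*2/3 = -⅓*10 = -10/3 ≈ -3.3333)
(((R*Z(6))*q(1))*2)*12 = (((-10/3*6)*(2*1/(4 + 1)))*2)*12 = (-40/5*2)*12 = (-20*⅖*2)*12 = -8*2*12 = -16*12 = -192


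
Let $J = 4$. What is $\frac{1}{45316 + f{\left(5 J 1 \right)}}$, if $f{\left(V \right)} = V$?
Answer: $\frac{1}{45336} \approx 2.2058 \cdot 10^{-5}$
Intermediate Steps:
$\frac{1}{45316 + f{\left(5 J 1 \right)}} = \frac{1}{45316 + 5 \cdot 4 \cdot 1} = \frac{1}{45316 + 20 \cdot 1} = \frac{1}{45316 + 20} = \frac{1}{45336}$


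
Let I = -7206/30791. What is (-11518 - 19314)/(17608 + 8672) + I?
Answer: -142340224/101148435 ≈ -1.4072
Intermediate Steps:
I = -7206/30791 (I = -7206*1/30791 = -7206/30791 ≈ -0.23403)
(-11518 - 19314)/(17608 + 8672) + I = (-11518 - 19314)/(17608 + 8672) - 7206/30791 = -30832/26280 - 7206/30791 = -30832*1/26280 - 7206/30791 = -3854/3285 - 7206/30791 = -142340224/101148435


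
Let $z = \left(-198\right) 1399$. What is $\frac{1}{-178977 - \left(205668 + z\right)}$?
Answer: $- \frac{1}{107643} \approx -9.29 \cdot 10^{-6}$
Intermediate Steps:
$z = -277002$
$\frac{1}{-178977 - \left(205668 + z\right)} = \frac{1}{-178977 - -71334} = \frac{1}{-178977 + \left(-205668 + 277002\right)} = \frac{1}{-178977 + 71334} = \frac{1}{-107643} = - \frac{1}{107643}$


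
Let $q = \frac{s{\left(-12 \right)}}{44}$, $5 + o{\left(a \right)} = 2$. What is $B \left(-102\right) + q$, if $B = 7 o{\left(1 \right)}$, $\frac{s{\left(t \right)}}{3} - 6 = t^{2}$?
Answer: $\frac{47349}{22} \approx 2152.2$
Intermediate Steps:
$s{\left(t \right)} = 18 + 3 t^{2}$
$o{\left(a \right)} = -3$ ($o{\left(a \right)} = -5 + 2 = -3$)
$q = \frac{225}{22}$ ($q = \frac{18 + 3 \left(-12\right)^{2}}{44} = \left(18 + 3 \cdot 144\right) \frac{1}{44} = \left(18 + 432\right) \frac{1}{44} = 450 \cdot \frac{1}{44} = \frac{225}{22} \approx 10.227$)
$B = -21$ ($B = 7 \left(-3\right) = -21$)
$B \left(-102\right) + q = \left(-21\right) \left(-102\right) + \frac{225}{22} = 2142 + \frac{225}{22} = \frac{47349}{22}$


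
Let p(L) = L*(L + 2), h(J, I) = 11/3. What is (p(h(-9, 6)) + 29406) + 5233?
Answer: 311938/9 ≈ 34660.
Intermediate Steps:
h(J, I) = 11/3 (h(J, I) = 11*(⅓) = 11/3)
p(L) = L*(2 + L)
(p(h(-9, 6)) + 29406) + 5233 = (11*(2 + 11/3)/3 + 29406) + 5233 = ((11/3)*(17/3) + 29406) + 5233 = (187/9 + 29406) + 5233 = 264841/9 + 5233 = 311938/9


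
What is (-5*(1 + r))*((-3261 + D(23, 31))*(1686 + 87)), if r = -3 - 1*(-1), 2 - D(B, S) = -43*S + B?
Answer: -17277885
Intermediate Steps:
D(B, S) = 2 - B + 43*S (D(B, S) = 2 - (-43*S + B) = 2 - (B - 43*S) = 2 + (-B + 43*S) = 2 - B + 43*S)
r = -2 (r = -3 + 1 = -2)
(-5*(1 + r))*((-3261 + D(23, 31))*(1686 + 87)) = (-5*(1 - 2))*((-3261 + (2 - 1*23 + 43*31))*(1686 + 87)) = (-5*(-1))*((-3261 + (2 - 23 + 1333))*1773) = 5*((-3261 + 1312)*1773) = 5*(-1949*1773) = 5*(-3455577) = -17277885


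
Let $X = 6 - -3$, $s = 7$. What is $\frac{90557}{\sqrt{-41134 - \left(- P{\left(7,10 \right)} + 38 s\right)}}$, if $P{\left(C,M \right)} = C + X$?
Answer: $- \frac{90557 i \sqrt{10346}}{20692} \approx - 445.15 i$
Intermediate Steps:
$X = 9$ ($X = 6 + 3 = 9$)
$P{\left(C,M \right)} = 9 + C$ ($P{\left(C,M \right)} = C + 9 = 9 + C$)
$\frac{90557}{\sqrt{-41134 - \left(- P{\left(7,10 \right)} + 38 s\right)}} = \frac{90557}{\sqrt{-41134 + \left(\left(9 + 7\right) - 266\right)}} = \frac{90557}{\sqrt{-41134 + \left(16 - 266\right)}} = \frac{90557}{\sqrt{-41134 - 250}} = \frac{90557}{\sqrt{-41384}} = \frac{90557}{2 i \sqrt{10346}} = 90557 \left(- \frac{i \sqrt{10346}}{20692}\right) = - \frac{90557 i \sqrt{10346}}{20692}$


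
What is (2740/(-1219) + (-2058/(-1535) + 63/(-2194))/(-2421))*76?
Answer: -283046241214978/1656503080035 ≈ -170.87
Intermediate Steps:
(2740/(-1219) + (-2058/(-1535) + 63/(-2194))/(-2421))*76 = (2740*(-1/1219) + (-2058*(-1/1535) + 63*(-1/2194))*(-1/2421))*76 = (-2740/1219 + (2058/1535 - 63/2194)*(-1/2421))*76 = (-2740/1219 + (4418547/3367790)*(-1/2421))*76 = (-2740/1219 - 1472849/2717806530)*76 = -7448585295131/3313006160070*76 = -283046241214978/1656503080035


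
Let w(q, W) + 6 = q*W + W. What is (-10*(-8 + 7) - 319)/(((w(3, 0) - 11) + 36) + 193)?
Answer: -309/212 ≈ -1.4575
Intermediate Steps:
w(q, W) = -6 + W + W*q (w(q, W) = -6 + (q*W + W) = -6 + (W*q + W) = -6 + (W + W*q) = -6 + W + W*q)
(-10*(-8 + 7) - 319)/(((w(3, 0) - 11) + 36) + 193) = (-10*(-8 + 7) - 319)/((((-6 + 0 + 0*3) - 11) + 36) + 193) = (-10*(-1) - 319)/((((-6 + 0 + 0) - 11) + 36) + 193) = (10 - 319)/(((-6 - 11) + 36) + 193) = -309/((-17 + 36) + 193) = -309/(19 + 193) = -309/212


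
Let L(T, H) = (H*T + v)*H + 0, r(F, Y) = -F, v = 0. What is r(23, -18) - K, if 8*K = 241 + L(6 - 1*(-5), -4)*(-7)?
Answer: 807/8 ≈ 100.88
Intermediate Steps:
L(T, H) = T*H**2 (L(T, H) = (H*T + 0)*H + 0 = (H*T)*H + 0 = T*H**2 + 0 = T*H**2)
K = -991/8 (K = (241 + ((6 - 1*(-5))*(-4)**2)*(-7))/8 = (241 + ((6 + 5)*16)*(-7))/8 = (241 + (11*16)*(-7))/8 = (241 + 176*(-7))/8 = (241 - 1232)/8 = (1/8)*(-991) = -991/8 ≈ -123.88)
r(23, -18) - K = -1*23 - 1*(-991/8) = -23 + 991/8 = 807/8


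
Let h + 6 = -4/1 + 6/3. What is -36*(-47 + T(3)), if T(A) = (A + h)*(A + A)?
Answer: 2772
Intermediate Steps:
h = -8 (h = -6 + (-4/1 + 6/3) = -6 + (-4*1 + 6*(⅓)) = -6 + (-4 + 2) = -6 - 2 = -8)
T(A) = 2*A*(-8 + A) (T(A) = (A - 8)*(A + A) = (-8 + A)*(2*A) = 2*A*(-8 + A))
-36*(-47 + T(3)) = -36*(-47 + 2*3*(-8 + 3)) = -36*(-47 + 2*3*(-5)) = -36*(-47 - 30) = -36*(-77) = 2772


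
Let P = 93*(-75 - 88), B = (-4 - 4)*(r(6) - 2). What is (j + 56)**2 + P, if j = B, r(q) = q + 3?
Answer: -15159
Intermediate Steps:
r(q) = 3 + q
B = -56 (B = (-4 - 4)*((3 + 6) - 2) = -8*(9 - 2) = -8*7 = -56)
j = -56
P = -15159 (P = 93*(-163) = -15159)
(j + 56)**2 + P = (-56 + 56)**2 - 15159 = 0**2 - 15159 = 0 - 15159 = -15159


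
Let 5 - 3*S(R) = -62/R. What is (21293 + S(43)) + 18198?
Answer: 5094616/129 ≈ 39493.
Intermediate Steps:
S(R) = 5/3 + 62/(3*R) (S(R) = 5/3 - (-62)/(3*R) = 5/3 + 62/(3*R))
(21293 + S(43)) + 18198 = (21293 + (1/3)*(62 + 5*43)/43) + 18198 = (21293 + (1/3)*(1/43)*(62 + 215)) + 18198 = (21293 + (1/3)*(1/43)*277) + 18198 = (21293 + 277/129) + 18198 = 2747074/129 + 18198 = 5094616/129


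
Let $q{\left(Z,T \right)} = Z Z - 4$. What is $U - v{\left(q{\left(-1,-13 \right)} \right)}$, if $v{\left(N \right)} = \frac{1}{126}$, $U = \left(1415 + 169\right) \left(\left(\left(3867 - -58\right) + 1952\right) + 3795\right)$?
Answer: $\frac{1930376447}{126} \approx 1.532 \cdot 10^{7}$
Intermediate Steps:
$U = 15320448$ ($U = 1584 \left(\left(\left(3867 + 58\right) + 1952\right) + 3795\right) = 1584 \left(\left(3925 + 1952\right) + 3795\right) = 1584 \left(5877 + 3795\right) = 1584 \cdot 9672 = 15320448$)
$q{\left(Z,T \right)} = -4 + Z^{2}$ ($q{\left(Z,T \right)} = Z^{2} - 4 = -4 + Z^{2}$)
$v{\left(N \right)} = \frac{1}{126}$
$U - v{\left(q{\left(-1,-13 \right)} \right)} = 15320448 - \frac{1}{126} = \frac{1930376447}{126}$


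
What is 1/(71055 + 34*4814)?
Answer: 1/234731 ≈ 4.2602e-6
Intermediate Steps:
1/(71055 + 34*4814) = 1/(71055 + 163676) = 1/234731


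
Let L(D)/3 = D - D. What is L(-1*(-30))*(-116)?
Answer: 0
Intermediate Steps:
L(D) = 0 (L(D) = 3*(D - D) = 3*0 = 0)
L(-1*(-30))*(-116) = 0*(-116) = 0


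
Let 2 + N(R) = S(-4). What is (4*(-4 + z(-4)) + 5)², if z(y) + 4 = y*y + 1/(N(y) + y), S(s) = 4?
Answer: 1225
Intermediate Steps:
N(R) = 2 (N(R) = -2 + 4 = 2)
z(y) = -4 + y² + 1/(2 + y) (z(y) = -4 + (y*y + 1/(2 + y)) = -4 + (y² + 1/(2 + y)) = -4 + y² + 1/(2 + y))
(4*(-4 + z(-4)) + 5)² = (4*(-4 + (-7 + (-4)³ - 4*(-4) + 2*(-4)²)/(2 - 4)) + 5)² = (4*(-4 + (-7 - 64 + 16 + 2*16)/(-2)) + 5)² = (4*(-4 - (-7 - 64 + 16 + 32)/2) + 5)² = (4*(-4 - ½*(-23)) + 5)² = (4*(-4 + 23/2) + 5)² = (4*(15/2) + 5)² = (30 + 5)² = 35² = 1225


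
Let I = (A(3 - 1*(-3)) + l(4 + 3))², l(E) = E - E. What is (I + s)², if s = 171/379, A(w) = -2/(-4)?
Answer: 1129969/2298256 ≈ 0.49166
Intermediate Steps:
A(w) = ½ (A(w) = -2*(-¼) = ½)
l(E) = 0
s = 171/379 (s = 171*(1/379) = 171/379 ≈ 0.45119)
I = ¼ (I = (½ + 0)² = (½)² = ¼ ≈ 0.25000)
(I + s)² = (¼ + 171/379)² = (1063/1516)² = 1129969/2298256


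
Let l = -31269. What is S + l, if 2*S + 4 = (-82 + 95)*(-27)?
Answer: -62893/2 ≈ -31447.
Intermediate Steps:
S = -355/2 (S = -2 + ((-82 + 95)*(-27))/2 = -2 + (13*(-27))/2 = -2 + (1/2)*(-351) = -2 - 351/2 = -355/2 ≈ -177.50)
S + l = -355/2 - 31269 = -62893/2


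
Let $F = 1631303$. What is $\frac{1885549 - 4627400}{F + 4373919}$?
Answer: $- \frac{2741851}{6005222} \approx -0.45658$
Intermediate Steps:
$\frac{1885549 - 4627400}{F + 4373919} = \frac{1885549 - 4627400}{1631303 + 4373919} = - \frac{2741851}{6005222}$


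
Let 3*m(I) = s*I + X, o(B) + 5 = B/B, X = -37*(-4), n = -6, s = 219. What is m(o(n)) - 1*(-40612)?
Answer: 121108/3 ≈ 40369.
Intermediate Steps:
X = 148
o(B) = -4 (o(B) = -5 + B/B = -5 + 1 = -4)
m(I) = 148/3 + 73*I (m(I) = (219*I + 148)/3 = (148 + 219*I)/3 = 148/3 + 73*I)
m(o(n)) - 1*(-40612) = (148/3 + 73*(-4)) - 1*(-40612) = (148/3 - 292) + 40612 = -728/3 + 40612 = 121108/3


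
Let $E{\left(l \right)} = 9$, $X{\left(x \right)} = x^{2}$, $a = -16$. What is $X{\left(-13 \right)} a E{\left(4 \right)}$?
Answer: $-24336$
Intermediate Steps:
$X{\left(-13 \right)} a E{\left(4 \right)} = \left(-13\right)^{2} \left(-16\right) 9 = 169 \left(-16\right) 9 = \left(-2704\right) 9 = -24336$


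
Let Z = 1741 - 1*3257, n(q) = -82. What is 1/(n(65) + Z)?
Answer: -1/1598 ≈ -0.00062578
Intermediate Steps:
Z = -1516 (Z = 1741 - 3257 = -1516)
1/(n(65) + Z) = 1/(-82 - 1516) = 1/(-1598) = -1/1598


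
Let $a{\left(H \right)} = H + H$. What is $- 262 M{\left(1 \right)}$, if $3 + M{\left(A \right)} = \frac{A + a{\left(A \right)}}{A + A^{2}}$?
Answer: $393$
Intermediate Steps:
$a{\left(H \right)} = 2 H$
$M{\left(A \right)} = -3 + \frac{3 A}{A + A^{2}}$ ($M{\left(A \right)} = -3 + \frac{A + 2 A}{A + A^{2}} = -3 + \frac{3 A}{A + A^{2}}$)
$- 262 M{\left(1 \right)} = - 262 \left(\left(-3\right) 1 \frac{1}{1 + 1}\right) = - 262 \left(\left(-3\right) 1 \cdot \frac{1}{2}\right) = \left(-262\right) \left(- \frac{3}{2}\right) = 393$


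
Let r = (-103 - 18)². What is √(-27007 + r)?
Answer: 3*I*√1374 ≈ 111.2*I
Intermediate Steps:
r = 14641 (r = (-121)² = 14641)
√(-27007 + r) = √(-27007 + 14641) = √(-12366) = 3*I*√1374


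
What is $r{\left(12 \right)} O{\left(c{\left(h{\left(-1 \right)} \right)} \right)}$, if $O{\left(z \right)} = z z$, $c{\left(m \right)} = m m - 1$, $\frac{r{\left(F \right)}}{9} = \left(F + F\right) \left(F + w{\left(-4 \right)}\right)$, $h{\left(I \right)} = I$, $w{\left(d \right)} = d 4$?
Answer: $0$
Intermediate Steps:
$w{\left(d \right)} = 4 d$
$r{\left(F \right)} = 18 F \left(-16 + F\right)$ ($r{\left(F \right)} = 9 \left(F + F\right) \left(F + 4 \left(-4\right)\right) = 9 \cdot 2 F \left(F - 16\right) = 9 \cdot 2 F \left(-16 + F\right) = 18 F \left(-16 + F\right)$)
$c{\left(m \right)} = -1 + m^{2}$ ($c{\left(m \right)} = m^{2} - 1 = -1 + m^{2}$)
$O{\left(z \right)} = z^{2}$
$r{\left(12 \right)} O{\left(c{\left(h{\left(-1 \right)} \right)} \right)} = 18 \cdot 12 \left(-16 + 12\right) \left(-1 + \left(-1\right)^{2}\right)^{2} = 18 \cdot 12 \left(-4\right) \left(-1 + 1\right)^{2} = - 864 \cdot 0^{2} = \left(-864\right) 0 = 0$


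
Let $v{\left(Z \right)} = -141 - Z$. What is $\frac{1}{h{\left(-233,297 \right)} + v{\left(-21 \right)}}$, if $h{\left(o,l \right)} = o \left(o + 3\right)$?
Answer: $\frac{1}{53470} \approx 1.8702 \cdot 10^{-5}$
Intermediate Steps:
$h{\left(o,l \right)} = o \left(3 + o\right)$
$\frac{1}{h{\left(-233,297 \right)} + v{\left(-21 \right)}} = \frac{1}{- 233 \left(3 - 233\right) - 120} = \frac{1}{\left(-233\right) \left(-230\right) + \left(-141 + 21\right)} = \frac{1}{53590 - 120} = \frac{1}{53470}$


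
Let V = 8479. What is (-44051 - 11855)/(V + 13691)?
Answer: -27953/11085 ≈ -2.5217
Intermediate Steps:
(-44051 - 11855)/(V + 13691) = (-44051 - 11855)/(8479 + 13691) = -55906/22170 = -55906*1/22170 = -27953/11085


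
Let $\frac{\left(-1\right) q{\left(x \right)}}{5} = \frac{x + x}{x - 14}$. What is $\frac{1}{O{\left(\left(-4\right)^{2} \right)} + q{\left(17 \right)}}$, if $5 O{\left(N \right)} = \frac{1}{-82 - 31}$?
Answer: $- \frac{1695}{96053} \approx -0.017646$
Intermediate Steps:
$O{\left(N \right)} = - \frac{1}{565}$ ($O{\left(N \right)} = \frac{1}{5 \left(-82 - 31\right)} = \frac{1}{5 \left(-113\right)} = \frac{1}{5} \left(- \frac{1}{113}\right) = - \frac{1}{565}$)
$q{\left(x \right)} = - \frac{10 x}{-14 + x}$ ($q{\left(x \right)} = - 5 \frac{x + x}{x - 14} = - 5 \frac{2 x}{-14 + x} = - \frac{10 x}{-14 + x}$)
$\frac{1}{O{\left(\left(-4\right)^{2} \right)} + q{\left(17 \right)}} = \frac{1}{- \frac{1}{565} - \frac{170}{-14 + 17}} = \frac{1}{- \frac{1}{565} - \frac{170}{3}} = \frac{1}{- \frac{96053}{1695}} = - \frac{1695}{96053}$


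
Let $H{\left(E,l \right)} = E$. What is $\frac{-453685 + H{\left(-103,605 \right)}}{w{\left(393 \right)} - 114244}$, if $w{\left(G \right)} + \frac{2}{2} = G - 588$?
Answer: $\frac{113447}{28610} \approx 3.9653$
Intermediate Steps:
$w{\left(G \right)} = -589 + G$ ($w{\left(G \right)} = -1 + \left(G - 588\right) = -1 + \left(-588 + G\right) = -589 + G$)
$\frac{-453685 + H{\left(-103,605 \right)}}{w{\left(393 \right)} - 114244} = \frac{-453685 - 103}{\left(-589 + 393\right) - 114244} = - \frac{453788}{-196 - 114244} = - \frac{453788}{-114440} = \left(-453788\right) \left(- \frac{1}{114440}\right) = \frac{113447}{28610}$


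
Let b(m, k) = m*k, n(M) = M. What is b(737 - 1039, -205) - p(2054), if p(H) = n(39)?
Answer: 61871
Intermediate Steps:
b(m, k) = k*m
p(H) = 39
b(737 - 1039, -205) - p(2054) = -205*(737 - 1039) - 1*39 = -205*(-302) - 39 = 61910 - 39 = 61871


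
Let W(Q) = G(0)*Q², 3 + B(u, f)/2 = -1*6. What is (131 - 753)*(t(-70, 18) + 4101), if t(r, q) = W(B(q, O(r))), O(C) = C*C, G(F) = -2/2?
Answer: -2349294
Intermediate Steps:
G(F) = -1 (G(F) = -2*½ = -1)
O(C) = C²
B(u, f) = -18 (B(u, f) = -6 + 2*(-1*6) = -6 + 2*(-6) = -6 - 12 = -18)
W(Q) = -Q²
t(r, q) = -324 (t(r, q) = -1*(-18)² = -1*324 = -324)
(131 - 753)*(t(-70, 18) + 4101) = (131 - 753)*(-324 + 4101) = -622*3777 = -2349294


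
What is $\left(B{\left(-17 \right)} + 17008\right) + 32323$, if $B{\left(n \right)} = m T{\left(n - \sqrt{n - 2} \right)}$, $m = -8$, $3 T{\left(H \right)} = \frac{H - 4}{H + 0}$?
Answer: $\frac{11394709}{231} + \frac{8 i \sqrt{19}}{231} \approx 49328.0 + 0.15096 i$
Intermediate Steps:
$T{\left(H \right)} = \frac{-4 + H}{3 H}$ ($T{\left(H \right)} = \frac{\left(H - 4\right) \frac{1}{H + 0}}{3} = \frac{\left(-4 + H\right) \frac{1}{H}}{3} = \frac{\frac{1}{H} \left(-4 + H\right)}{3} = \frac{-4 + H}{3 H}$)
$B{\left(n \right)} = - \frac{8 \left(-4 + n - \sqrt{-2 + n}\right)}{3 \left(n - \sqrt{-2 + n}\right)}$ ($B{\left(n \right)} = - 8 \frac{-4 + \left(n - \sqrt{n - 2}\right)}{3 \left(n - \sqrt{n - 2}\right)} = - 8 \frac{-4 + \left(n - \sqrt{-2 + n}\right)}{3 \left(n - \sqrt{-2 + n}\right)} = - 8 \frac{-4 + n - \sqrt{-2 + n}}{3 \left(n - \sqrt{-2 + n}\right)} = - \frac{8 \left(-4 + n - \sqrt{-2 + n}\right)}{3 \left(n - \sqrt{-2 + n}\right)}$)
$\left(B{\left(-17 \right)} + 17008\right) + 32323 = \left(\frac{8 \left(4 + \sqrt{-2 - 17} - -17\right)}{3 \left(-17 - \sqrt{-2 - 17}\right)} + 17008\right) + 32323 = \left(\frac{8 \left(4 + \sqrt{-19} + 17\right)}{3 \left(-17 - \sqrt{-19}\right)} + 17008\right) + 32323 = \left(\frac{8 \left(4 + i \sqrt{19} + 17\right)}{3 \left(-17 - i \sqrt{19}\right)} + 17008\right) + 32323 = \left(\frac{8 \left(21 + i \sqrt{19}\right)}{3 \left(-17 - i \sqrt{19}\right)} + 17008\right) + 32323 = \left(17008 + \frac{8 \left(21 + i \sqrt{19}\right)}{3 \left(-17 - i \sqrt{19}\right)}\right) + 32323 = 49331 + \frac{8 \left(21 + i \sqrt{19}\right)}{3 \left(-17 - i \sqrt{19}\right)}$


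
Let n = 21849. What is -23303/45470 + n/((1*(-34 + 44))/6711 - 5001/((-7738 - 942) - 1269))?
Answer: 66331230331351267/1530574809470 ≈ 43337.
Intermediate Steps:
-23303/45470 + n/((1*(-34 + 44))/6711 - 5001/((-7738 - 942) - 1269)) = -23303/45470 + 21849/((1*(-34 + 44))/6711 - 5001/((-7738 - 942) - 1269)) = -23303*1/45470 + 21849/((1*10)*(1/6711) - 5001/(-8680 - 1269)) = -23303/45470 + 21849/(10*(1/6711) - 5001/(-9949)) = -23303/45470 + 21849/(10/6711 - 5001*(-1/9949)) = -23303/45470 + 21849/(10/6711 + 5001/9949) = -23303/45470 + 21849/(33661201/66767739) = -23303/45470 + 21849*(66767739/33661201) = -23303/45470 + 1458808329411/33661201 = 66331230331351267/1530574809470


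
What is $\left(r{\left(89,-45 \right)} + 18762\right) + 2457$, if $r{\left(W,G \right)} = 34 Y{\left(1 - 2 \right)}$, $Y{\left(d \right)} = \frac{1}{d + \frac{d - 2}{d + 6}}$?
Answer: $\frac{84791}{4} \approx 21198.0$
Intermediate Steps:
$Y{\left(d \right)} = \frac{1}{d + \frac{-2 + d}{6 + d}}$
$r{\left(W,G \right)} = - \frac{85}{4}$ ($r{\left(W,G \right)} = 34 \frac{6 + \left(1 - 2\right)}{-2 + \left(1 - 2\right)^{2} + 7 \left(1 - 2\right)} = 34 \frac{6 - 1}{-2 + \left(-1\right)^{2} + 7 \left(-1\right)} = 34 \frac{1}{-2 + 1 - 7} \cdot 5 = 34 \frac{1}{-8} \cdot 5 = 34 \left(\left(- \frac{1}{8}\right) 5\right) = 34 \left(- \frac{5}{8}\right) = - \frac{85}{4}$)
$\left(r{\left(89,-45 \right)} + 18762\right) + 2457 = \left(- \frac{85}{4} + 18762\right) + 2457 = \frac{74963}{4} + 2457 = \frac{84791}{4}$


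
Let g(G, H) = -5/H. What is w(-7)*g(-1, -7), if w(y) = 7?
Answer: 5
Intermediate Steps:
w(-7)*g(-1, -7) = 7*(-5/(-7)) = 7*(-5*(-1/7)) = 7*(5/7) = 5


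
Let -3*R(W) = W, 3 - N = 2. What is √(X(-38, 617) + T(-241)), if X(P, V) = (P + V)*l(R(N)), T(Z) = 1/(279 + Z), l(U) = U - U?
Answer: √38/38 ≈ 0.16222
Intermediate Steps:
N = 1 (N = 3 - 1*2 = 3 - 2 = 1)
R(W) = -W/3
l(U) = 0
X(P, V) = 0 (X(P, V) = (P + V)*0 = 0)
√(X(-38, 617) + T(-241)) = √(0 + 1/(279 - 241)) = √(0 + 1/38) = √(1/38) = √38/38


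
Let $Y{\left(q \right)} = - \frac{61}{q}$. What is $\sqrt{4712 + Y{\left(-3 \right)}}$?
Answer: $\frac{\sqrt{42591}}{3} \approx 68.792$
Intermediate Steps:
$\sqrt{4712 + Y{\left(-3 \right)}} = \sqrt{4712 - \frac{61}{-3}} = \sqrt{4712 - - \frac{61}{3}} = \sqrt{4712 + \frac{61}{3}} = \sqrt{\frac{14197}{3}} = \frac{\sqrt{42591}}{3}$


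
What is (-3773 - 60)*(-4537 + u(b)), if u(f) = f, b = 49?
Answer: 17202504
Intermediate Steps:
(-3773 - 60)*(-4537 + u(b)) = (-3773 - 60)*(-4537 + 49) = -3833*(-4488) = 17202504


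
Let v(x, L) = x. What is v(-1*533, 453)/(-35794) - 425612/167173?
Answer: -15145252719/5983790362 ≈ -2.5310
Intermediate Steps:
v(-1*533, 453)/(-35794) - 425612/167173 = -1*533/(-35794) - 425612/167173 = -533*(-1/35794) - 425612*1/167173 = 533/35794 - 425612/167173 = -15145252719/5983790362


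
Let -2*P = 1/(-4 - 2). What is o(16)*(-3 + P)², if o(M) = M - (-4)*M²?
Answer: 79625/9 ≈ 8847.2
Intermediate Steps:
o(M) = M + 4*M²
P = 1/12 (P = -1/(2*(-4 - 2)) = -½/(-6) = -½*(-⅙) = 1/12 ≈ 0.083333)
o(16)*(-3 + P)² = (16*(1 + 4*16))*(-3 + 1/12)² = (16*(1 + 64))*(-35/12)² = (16*65)*(1225/144) = 1040*(1225/144) = 79625/9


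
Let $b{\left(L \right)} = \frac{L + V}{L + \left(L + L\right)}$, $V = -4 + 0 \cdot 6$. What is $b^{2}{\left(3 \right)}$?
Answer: $\frac{1}{81} \approx 0.012346$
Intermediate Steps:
$V = -4$ ($V = -4 + 0 = -4$)
$b{\left(L \right)} = \frac{-4 + L}{3 L}$ ($b{\left(L \right)} = \frac{L - 4}{L + \left(L + L\right)} = \frac{-4 + L}{L + 2 L} = \frac{-4 + L}{3 L}$)
$b^{2}{\left(3 \right)} = \left(\frac{-4 + 3}{3 \cdot 3}\right)^{2} = \left(\frac{1}{3} \cdot \frac{1}{3} \left(-1\right)\right)^{2} = \left(- \frac{1}{9}\right)^{2} = \frac{1}{81}$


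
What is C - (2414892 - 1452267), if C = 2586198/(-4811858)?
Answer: -2316008696724/2405929 ≈ -9.6263e+5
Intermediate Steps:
C = -1293099/2405929 (C = 2586198*(-1/4811858) = -1293099/2405929 ≈ -0.53746)
C - (2414892 - 1452267) = -1293099/2405929 - (2414892 - 1452267) = -1293099/2405929 - 1*962625 = -1293099/2405929 - 962625 = -2316008696724/2405929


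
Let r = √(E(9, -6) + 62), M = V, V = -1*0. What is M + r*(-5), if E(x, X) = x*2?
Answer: -20*√5 ≈ -44.721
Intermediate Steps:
V = 0
M = 0
E(x, X) = 2*x
r = 4*√5 (r = √(2*9 + 62) = √(18 + 62) = √80 = 4*√5 ≈ 8.9443)
M + r*(-5) = 0 + (4*√5)*(-5) = 0 - 20*√5 = -20*√5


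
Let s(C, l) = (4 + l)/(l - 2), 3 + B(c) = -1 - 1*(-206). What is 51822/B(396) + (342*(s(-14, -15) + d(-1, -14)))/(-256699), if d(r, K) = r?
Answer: 113072779665/440752183 ≈ 256.54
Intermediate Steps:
B(c) = 202 (B(c) = -3 + (-1 - 1*(-206)) = -3 + (-1 + 206) = -3 + 205 = 202)
s(C, l) = (4 + l)/(-2 + l)
51822/B(396) + (342*(s(-14, -15) + d(-1, -14)))/(-256699) = 51822/202 + (342*((4 - 15)/(-2 - 15) - 1))/(-256699) = 51822*(1/202) + (342*(-11/(-17) - 1))*(-1/256699) = 25911/101 + (342*(-1/17*(-11) - 1))*(-1/256699) = 25911/101 + (342*(11/17 - 1))*(-1/256699) = 25911/101 + (342*(-6/17))*(-1/256699) = 25911/101 - 2052/17*(-1/256699) = 25911/101 + 2052/4363883 = 113072779665/440752183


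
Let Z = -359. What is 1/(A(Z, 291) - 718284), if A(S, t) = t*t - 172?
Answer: -1/633775 ≈ -1.5778e-6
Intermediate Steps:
A(S, t) = -172 + t² (A(S, t) = t² - 172 = -172 + t²)
1/(A(Z, 291) - 718284) = 1/((-172 + 291²) - 718284) = 1/((-172 + 84681) - 718284) = 1/(84509 - 718284) = 1/(-633775) = -1/633775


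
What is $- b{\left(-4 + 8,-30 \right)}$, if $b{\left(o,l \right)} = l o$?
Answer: $120$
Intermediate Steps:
$- b{\left(-4 + 8,-30 \right)} = - \left(-30\right) \left(-4 + 8\right) = - \left(-30\right) 4 = \left(-1\right) \left(-120\right) = 120$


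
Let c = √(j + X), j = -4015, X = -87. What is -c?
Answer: -I*√4102 ≈ -64.047*I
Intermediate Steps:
c = I*√4102 (c = √(-4015 - 87) = √(-4102) = I*√4102 ≈ 64.047*I)
-c = -I*√4102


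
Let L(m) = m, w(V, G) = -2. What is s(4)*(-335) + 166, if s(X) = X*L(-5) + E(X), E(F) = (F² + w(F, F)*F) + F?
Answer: 2846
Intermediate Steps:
E(F) = F² - F (E(F) = (F² - 2*F) + F = F² - F)
s(X) = -5*X + X*(-1 + X) (s(X) = X*(-5) + X*(-1 + X) = -5*X + X*(-1 + X))
s(4)*(-335) + 166 = (4*(-6 + 4))*(-335) + 166 = (4*(-2))*(-335) + 166 = -8*(-335) + 166 = 2680 + 166 = 2846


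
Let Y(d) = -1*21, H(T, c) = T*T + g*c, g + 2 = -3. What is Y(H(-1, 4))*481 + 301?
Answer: -9800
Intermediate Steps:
g = -5 (g = -2 - 3 = -5)
H(T, c) = T**2 - 5*c (H(T, c) = T*T - 5*c = T**2 - 5*c)
Y(d) = -21
Y(H(-1, 4))*481 + 301 = -21*481 + 301 = -10101 + 301 = -9800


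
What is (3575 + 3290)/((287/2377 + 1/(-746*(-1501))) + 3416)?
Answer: 18272132801330/9092470772151 ≈ 2.0096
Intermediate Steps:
(3575 + 3290)/((287/2377 + 1/(-746*(-1501))) + 3416) = 6865/((287*(1/2377) - 1/746*(-1/1501)) + 3416) = 6865/((287/2377 + 1/1119746) + 3416) = 6865/(321369479/2661636242 + 3416) = 6865/(9092470772151/2661636242) = 6865*(2661636242/9092470772151) = 18272132801330/9092470772151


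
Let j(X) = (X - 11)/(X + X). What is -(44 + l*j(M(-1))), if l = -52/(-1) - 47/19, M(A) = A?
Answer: -6482/19 ≈ -341.16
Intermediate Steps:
j(X) = (-11 + X)/(2*X) (j(X) = (-11 + X)/((2*X)) = (-11 + X)*(1/(2*X)) = (-11 + X)/(2*X))
l = 941/19 (l = -52*(-1) - 47*1/19 = 52 - 47/19 = 941/19 ≈ 49.526)
-(44 + l*j(M(-1))) = -(44 + 941*((½)*(-11 - 1)/(-1))/19) = -(44 + 941*((½)*(-1)*(-12))/19) = -(44 + (941/19)*6) = -(44 + 5646/19) = -1*6482/19 = -6482/19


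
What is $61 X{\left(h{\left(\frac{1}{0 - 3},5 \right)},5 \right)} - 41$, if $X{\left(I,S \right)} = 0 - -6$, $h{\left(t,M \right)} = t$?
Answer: $325$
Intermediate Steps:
$X{\left(I,S \right)} = 6$ ($X{\left(I,S \right)} = 0 + 6 = 6$)
$61 X{\left(h{\left(\frac{1}{0 - 3},5 \right)},5 \right)} - 41 = 61 \cdot 6 - 41 = 366 - 41 = 325$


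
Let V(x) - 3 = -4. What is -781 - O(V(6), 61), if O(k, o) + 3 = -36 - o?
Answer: -681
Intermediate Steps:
V(x) = -1 (V(x) = 3 - 4 = -1)
O(k, o) = -39 - o (O(k, o) = -3 + (-36 - o) = -39 - o)
-781 - O(V(6), 61) = -781 - (-39 - 1*61) = -781 - (-39 - 61) = -781 - 1*(-100) = -781 + 100 = -681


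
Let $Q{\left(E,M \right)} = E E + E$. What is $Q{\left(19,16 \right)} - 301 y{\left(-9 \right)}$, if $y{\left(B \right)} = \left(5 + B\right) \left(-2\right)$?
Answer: $-2028$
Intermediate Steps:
$y{\left(B \right)} = -10 - 2 B$
$Q{\left(E,M \right)} = E + E^{2}$ ($Q{\left(E,M \right)} = E^{2} + E = E + E^{2}$)
$Q{\left(19,16 \right)} - 301 y{\left(-9 \right)} = 19 \left(1 + 19\right) - 301 \left(-10 - -18\right) = 19 \cdot 20 - 301 \left(-10 + 18\right) = 380 - 2408 = -2028$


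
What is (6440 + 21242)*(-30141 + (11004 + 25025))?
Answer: 162991616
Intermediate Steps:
(6440 + 21242)*(-30141 + (11004 + 25025)) = 27682*(-30141 + 36029) = 27682*5888 = 162991616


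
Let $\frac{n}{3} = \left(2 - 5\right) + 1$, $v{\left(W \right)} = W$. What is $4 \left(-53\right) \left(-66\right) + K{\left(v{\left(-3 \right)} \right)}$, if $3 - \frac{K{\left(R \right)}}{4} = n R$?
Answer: $13932$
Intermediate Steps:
$n = -6$ ($n = 3 \left(\left(2 - 5\right) + 1\right) = 3 \left(-3 + 1\right) = 3 \left(-2\right) = -6$)
$K{\left(R \right)} = 12 + 24 R$ ($K{\left(R \right)} = 12 - 4 \left(- 6 R\right) = 12 + 24 R$)
$4 \left(-53\right) \left(-66\right) + K{\left(v{\left(-3 \right)} \right)} = 4 \left(-53\right) \left(-66\right) + \left(12 + 24 \left(-3\right)\right) = \left(-212\right) \left(-66\right) + \left(12 - 72\right) = 13992 - 60 = 13932$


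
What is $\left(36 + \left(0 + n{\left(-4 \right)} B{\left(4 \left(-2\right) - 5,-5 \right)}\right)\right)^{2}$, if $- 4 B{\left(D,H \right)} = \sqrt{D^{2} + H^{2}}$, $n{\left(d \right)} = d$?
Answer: $\left(36 + \sqrt{194}\right)^{2} \approx 2492.8$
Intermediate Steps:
$B{\left(D,H \right)} = - \frac{\sqrt{D^{2} + H^{2}}}{4}$
$\left(36 + \left(0 + n{\left(-4 \right)} B{\left(4 \left(-2\right) - 5,-5 \right)}\right)\right)^{2} = \left(36 + \left(0 - 4 \left(- \frac{\sqrt{\left(4 \left(-2\right) - 5\right)^{2} + \left(-5\right)^{2}}}{4}\right)\right)\right)^{2} = \left(36 + \left(0 - 4 \left(- \frac{\sqrt{\left(-8 - 5\right)^{2} + 25}}{4}\right)\right)\right)^{2} = \left(36 + \left(0 - 4 \left(- \frac{\sqrt{\left(-13\right)^{2} + 25}}{4}\right)\right)\right)^{2} = \left(36 + \left(0 - 4 \left(- \frac{\sqrt{169 + 25}}{4}\right)\right)\right)^{2} = \left(36 + \left(0 - 4 \left(- \frac{\sqrt{194}}{4}\right)\right)\right)^{2} = \left(36 + \left(0 + \sqrt{194}\right)\right)^{2} = \left(36 + \sqrt{194}\right)^{2}$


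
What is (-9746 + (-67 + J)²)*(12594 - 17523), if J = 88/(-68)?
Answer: 7239089217/289 ≈ 2.5049e+7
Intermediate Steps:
J = -22/17 (J = 88*(-1/68) = -22/17 ≈ -1.2941)
(-9746 + (-67 + J)²)*(12594 - 17523) = (-9746 + (-67 - 22/17)²)*(12594 - 17523) = (-9746 + (-1161/17)²)*(-4929) = (-9746 + 1347921/289)*(-4929) = -1468673/289*(-4929) = 7239089217/289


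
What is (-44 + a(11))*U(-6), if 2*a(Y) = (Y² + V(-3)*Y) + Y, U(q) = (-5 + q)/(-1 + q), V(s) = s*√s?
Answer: 242/7 - 363*I*√3/14 ≈ 34.571 - 44.91*I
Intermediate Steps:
V(s) = s^(3/2)
U(q) = (-5 + q)/(-1 + q)
a(Y) = Y/2 + Y²/2 - 3*I*Y*√3/2 (a(Y) = ((Y² + (-3)^(3/2)*Y) + Y)/2 = ((Y² + (-3*I*√3)*Y) + Y)/2 = ((Y² - 3*I*Y*√3) + Y)/2 = (Y + Y² - 3*I*Y*√3)/2 = Y/2 + Y²/2 - 3*I*Y*√3/2)
(-44 + a(11))*U(-6) = (-44 + (½)*11*(1 + 11 - 3*I*√3))*((-5 - 6)/(-1 - 6)) = (-44 + (½)*11*(12 - 3*I*√3))*(-11/(-7)) = (-44 + (66 - 33*I*√3/2))*(-⅐*(-11)) = (22 - 33*I*√3/2)*(11/7) = 242/7 - 363*I*√3/14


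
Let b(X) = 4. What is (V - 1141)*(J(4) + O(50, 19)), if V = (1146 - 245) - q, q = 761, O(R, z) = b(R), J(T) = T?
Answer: -8008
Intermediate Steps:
O(R, z) = 4
V = 140 (V = (1146 - 245) - 1*761 = 901 - 761 = 140)
(V - 1141)*(J(4) + O(50, 19)) = (140 - 1141)*(4 + 4) = -1001*8 = -8008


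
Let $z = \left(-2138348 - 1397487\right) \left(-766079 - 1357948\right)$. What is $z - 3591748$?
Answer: $7510205415797$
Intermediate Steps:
$z = 7510209007545$ ($z = \left(-3535835\right) \left(-2124027\right) = 7510209007545$)
$z - 3591748 = 7510209007545 - 3591748 = 7510205415797$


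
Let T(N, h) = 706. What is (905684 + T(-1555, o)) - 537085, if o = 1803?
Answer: 369305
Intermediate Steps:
(905684 + T(-1555, o)) - 537085 = (905684 + 706) - 537085 = 906390 - 537085 = 369305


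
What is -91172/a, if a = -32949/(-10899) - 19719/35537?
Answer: -140129107493/3793616 ≈ -36938.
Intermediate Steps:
a = 15174464/6147901 (a = -32949*(-1/10899) - 19719*1/35537 = 523/173 - 19719/35537 = 15174464/6147901 ≈ 2.4682)
-91172/a = -91172/15174464/6147901 = -91172*6147901/15174464 = -140129107493/3793616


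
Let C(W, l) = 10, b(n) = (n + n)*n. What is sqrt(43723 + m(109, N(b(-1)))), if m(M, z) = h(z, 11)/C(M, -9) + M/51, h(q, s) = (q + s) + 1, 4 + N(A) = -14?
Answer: sqrt(2843188035)/255 ≈ 209.10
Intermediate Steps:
b(n) = 2*n**2 (b(n) = (2*n)*n = 2*n**2)
N(A) = -18 (N(A) = -4 - 14 = -18)
h(q, s) = 1 + q + s
m(M, z) = 6/5 + z/10 + M/51 (m(M, z) = (1 + z + 11)/10 + M/51 = (12 + z)*(1/10) + M*(1/51) = (6/5 + z/10) + M/51 = 6/5 + z/10 + M/51)
sqrt(43723 + m(109, N(b(-1)))) = sqrt(43723 + (6/5 + (1/10)*(-18) + (1/51)*109)) = sqrt(43723 + (6/5 - 9/5 + 109/51)) = sqrt(43723 + 392/255) = sqrt(11149757/255) = sqrt(2843188035)/255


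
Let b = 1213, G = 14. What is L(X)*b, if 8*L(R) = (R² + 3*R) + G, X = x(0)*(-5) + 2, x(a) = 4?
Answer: 86123/2 ≈ 43062.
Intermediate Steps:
X = -18 (X = 4*(-5) + 2 = -20 + 2 = -18)
L(R) = 7/4 + R²/8 + 3*R/8 (L(R) = ((R² + 3*R) + 14)/8 = (14 + R² + 3*R)/8 = 7/4 + R²/8 + 3*R/8)
L(X)*b = (7/4 + (⅛)*(-18)² + (3/8)*(-18))*1213 = (7/4 + (⅛)*324 - 27/4)*1213 = (7/4 + 81/2 - 27/4)*1213 = (71/2)*1213 = 86123/2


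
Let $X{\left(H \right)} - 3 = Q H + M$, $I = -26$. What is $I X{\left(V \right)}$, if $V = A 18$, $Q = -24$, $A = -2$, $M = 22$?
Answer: $-23114$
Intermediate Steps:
$V = -36$ ($V = \left(-2\right) 18 = -36$)
$X{\left(H \right)} = 25 - 24 H$ ($X{\left(H \right)} = 3 - \left(-22 + 24 H\right) = 25 - 24 H$)
$I X{\left(V \right)} = - 26 \left(25 - -864\right) = - 26 \left(25 + 864\right) = \left(-26\right) 889 = -23114$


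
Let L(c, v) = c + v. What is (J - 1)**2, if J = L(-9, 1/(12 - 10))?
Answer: 361/4 ≈ 90.250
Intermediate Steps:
J = -17/2 (J = -9 + 1/(12 - 10) = -9 + 1/2 = -17/2 ≈ -8.5000)
(J - 1)**2 = (-17/2 - 1)**2 = (-19/2)**2 = 361/4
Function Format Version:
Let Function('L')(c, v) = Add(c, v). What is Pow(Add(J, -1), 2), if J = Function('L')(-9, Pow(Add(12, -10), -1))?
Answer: Rational(361, 4) ≈ 90.250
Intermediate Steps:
J = Rational(-17, 2) (J = Add(-9, Pow(Add(12, -10), -1)) = Add(-9, Pow(2, -1)) = Add(-9, Rational(1, 2)) = Rational(-17, 2) ≈ -8.5000)
Pow(Add(J, -1), 2) = Pow(Add(Rational(-17, 2), -1), 2) = Pow(Rational(-19, 2), 2) = Rational(361, 4)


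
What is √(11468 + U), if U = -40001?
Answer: I*√28533 ≈ 168.92*I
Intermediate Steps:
√(11468 + U) = √(11468 - 40001) = √(-28533) = I*√28533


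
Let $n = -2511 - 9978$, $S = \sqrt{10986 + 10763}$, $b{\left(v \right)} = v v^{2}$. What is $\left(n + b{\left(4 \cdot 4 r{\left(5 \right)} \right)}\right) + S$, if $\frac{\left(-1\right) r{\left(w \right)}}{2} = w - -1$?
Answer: $-7090377 + \sqrt{21749} \approx -7.0902 \cdot 10^{6}$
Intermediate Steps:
$r{\left(w \right)} = -2 - 2 w$ ($r{\left(w \right)} = - 2 \left(w - -1\right) = - 2 \left(w + 1\right) = - 2 \left(1 + w\right) = -2 - 2 w$)
$b{\left(v \right)} = v^{3}$
$S = \sqrt{21749} \approx 147.48$
$n = -12489$
$\left(n + b{\left(4 \cdot 4 r{\left(5 \right)} \right)}\right) + S = \left(-12489 + \left(4 \cdot 4 \left(-2 - 10\right)\right)^{3}\right) + \sqrt{21749} = \left(-12489 + \left(16 \left(-2 - 10\right)\right)^{3}\right) + \sqrt{21749} = \left(-12489 + \left(16 \left(-12\right)\right)^{3}\right) + \sqrt{21749} = \left(-12489 + \left(-192\right)^{3}\right) + \sqrt{21749} = \left(-12489 - 7077888\right) + \sqrt{21749} = -7090377 + \sqrt{21749}$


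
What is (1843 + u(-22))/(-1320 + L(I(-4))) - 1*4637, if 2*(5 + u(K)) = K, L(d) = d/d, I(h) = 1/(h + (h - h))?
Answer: -6118030/1319 ≈ -4638.4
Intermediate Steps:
I(h) = 1/h (I(h) = 1/(h + 0) = 1/h)
L(d) = 1
u(K) = -5 + K/2
(1843 + u(-22))/(-1320 + L(I(-4))) - 1*4637 = (1843 + (-5 + (1/2)*(-22)))/(-1320 + 1) - 1*4637 = (1843 + (-5 - 11))/(-1319) - 4637 = (1843 - 16)*(-1/1319) - 4637 = 1827*(-1/1319) - 4637 = -1827/1319 - 4637 = -6118030/1319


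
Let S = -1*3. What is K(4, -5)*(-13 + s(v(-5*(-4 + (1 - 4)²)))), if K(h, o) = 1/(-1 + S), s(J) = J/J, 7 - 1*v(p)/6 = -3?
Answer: 3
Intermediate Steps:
v(p) = 60 (v(p) = 42 - 6*(-3) = 42 + 18 = 60)
S = -3
s(J) = 1
K(h, o) = -¼ (K(h, o) = 1/(-1 - 3) = 1/(-4) = -¼)
K(4, -5)*(-13 + s(v(-5*(-4 + (1 - 4)²)))) = -(-13 + 1)/4 = -¼*(-12) = 3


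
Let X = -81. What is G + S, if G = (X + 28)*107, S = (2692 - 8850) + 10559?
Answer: -1270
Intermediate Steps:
S = 4401 (S = -6158 + 10559 = 4401)
G = -5671 (G = (-81 + 28)*107 = -53*107 = -5671)
G + S = -5671 + 4401 = -1270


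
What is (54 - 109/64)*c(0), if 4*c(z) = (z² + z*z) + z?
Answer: 0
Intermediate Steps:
c(z) = z²/2 + z/4 (c(z) = ((z² + z*z) + z)/4 = ((z² + z²) + z)/4 = (2*z² + z)/4 = (z + 2*z²)/4 = z²/2 + z/4)
(54 - 109/64)*c(0) = (54 - 109/64)*((¼)*0*(1 + 2*0)) = (54 - 109*1/64)*((¼)*0*(1 + 0)) = (54 - 109/64)*((¼)*0*1) = (3347/64)*0 = 0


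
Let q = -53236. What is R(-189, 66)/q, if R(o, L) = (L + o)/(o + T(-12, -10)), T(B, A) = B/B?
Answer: -123/10008368 ≈ -1.2290e-5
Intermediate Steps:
T(B, A) = 1
R(o, L) = (L + o)/(1 + o) (R(o, L) = (L + o)/(o + 1) = (L + o)/(1 + o))
R(-189, 66)/q = ((66 - 189)/(1 - 189))/(-53236) = (-123/(-188))*(-1/53236) = -1/188*(-123)*(-1/53236) = (123/188)*(-1/53236) = -123/10008368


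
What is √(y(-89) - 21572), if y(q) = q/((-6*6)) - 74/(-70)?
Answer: I*√951169555/210 ≈ 146.86*I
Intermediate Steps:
y(q) = 37/35 - q/36 (y(q) = q/(-36) - 74*(-1/70) = q*(-1/36) + 37/35 = -q/36 + 37/35 = 37/35 - q/36)
√(y(-89) - 21572) = √((37/35 - 1/36*(-89)) - 21572) = √((37/35 + 89/36) - 21572) = √(4447/1260 - 21572) = √(-27176273/1260) = I*√951169555/210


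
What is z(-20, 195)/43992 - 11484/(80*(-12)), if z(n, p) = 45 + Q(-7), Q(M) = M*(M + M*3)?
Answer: 5264953/439920 ≈ 11.968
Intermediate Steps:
Q(M) = 4*M**2 (Q(M) = M*(M + 3*M) = M*(4*M) = 4*M**2)
z(n, p) = 241 (z(n, p) = 45 + 4*(-7)**2 = 45 + 4*49 = 45 + 196 = 241)
z(-20, 195)/43992 - 11484/(80*(-12)) = 241/43992 - 11484/(80*(-12)) = 241*(1/43992) - 11484/(-960) = 241/43992 - 11484*(-1/960) = 241/43992 + 957/80 = 5264953/439920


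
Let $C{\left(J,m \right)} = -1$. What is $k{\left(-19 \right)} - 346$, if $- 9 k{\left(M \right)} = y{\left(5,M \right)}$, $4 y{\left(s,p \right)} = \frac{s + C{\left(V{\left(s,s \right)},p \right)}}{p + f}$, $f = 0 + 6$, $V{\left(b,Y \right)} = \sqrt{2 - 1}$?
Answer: $- \frac{40481}{117} \approx -345.99$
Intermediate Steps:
$V{\left(b,Y \right)} = 1$ ($V{\left(b,Y \right)} = \sqrt{1} = 1$)
$f = 6$
$y{\left(s,p \right)} = \frac{-1 + s}{4 \left(6 + p\right)}$ ($y{\left(s,p \right)} = \frac{\left(s - 1\right) \frac{1}{p + 6}}{4} = \frac{\left(-1 + s\right) \frac{1}{6 + p}}{4} = \frac{\frac{1}{6 + p} \left(-1 + s\right)}{4} = \frac{-1 + s}{4 \left(6 + p\right)}$)
$k{\left(M \right)} = - \frac{1}{9 \left(6 + M\right)}$ ($k{\left(M \right)} = - \frac{\frac{1}{4} \frac{1}{6 + M} \left(-1 + 5\right)}{9} = - \frac{\frac{1}{4} \frac{1}{6 + M} 4}{9} = - \frac{1}{9 \left(6 + M\right)}$)
$k{\left(-19 \right)} - 346 = - \frac{1}{54 + 9 \left(-19\right)} - 346 = - \frac{1}{54 - 171} - 346 = - \frac{1}{-117} - 346 = \left(-1\right) \left(- \frac{1}{117}\right) - 346 = \frac{1}{117} - 346 = - \frac{40481}{117}$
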